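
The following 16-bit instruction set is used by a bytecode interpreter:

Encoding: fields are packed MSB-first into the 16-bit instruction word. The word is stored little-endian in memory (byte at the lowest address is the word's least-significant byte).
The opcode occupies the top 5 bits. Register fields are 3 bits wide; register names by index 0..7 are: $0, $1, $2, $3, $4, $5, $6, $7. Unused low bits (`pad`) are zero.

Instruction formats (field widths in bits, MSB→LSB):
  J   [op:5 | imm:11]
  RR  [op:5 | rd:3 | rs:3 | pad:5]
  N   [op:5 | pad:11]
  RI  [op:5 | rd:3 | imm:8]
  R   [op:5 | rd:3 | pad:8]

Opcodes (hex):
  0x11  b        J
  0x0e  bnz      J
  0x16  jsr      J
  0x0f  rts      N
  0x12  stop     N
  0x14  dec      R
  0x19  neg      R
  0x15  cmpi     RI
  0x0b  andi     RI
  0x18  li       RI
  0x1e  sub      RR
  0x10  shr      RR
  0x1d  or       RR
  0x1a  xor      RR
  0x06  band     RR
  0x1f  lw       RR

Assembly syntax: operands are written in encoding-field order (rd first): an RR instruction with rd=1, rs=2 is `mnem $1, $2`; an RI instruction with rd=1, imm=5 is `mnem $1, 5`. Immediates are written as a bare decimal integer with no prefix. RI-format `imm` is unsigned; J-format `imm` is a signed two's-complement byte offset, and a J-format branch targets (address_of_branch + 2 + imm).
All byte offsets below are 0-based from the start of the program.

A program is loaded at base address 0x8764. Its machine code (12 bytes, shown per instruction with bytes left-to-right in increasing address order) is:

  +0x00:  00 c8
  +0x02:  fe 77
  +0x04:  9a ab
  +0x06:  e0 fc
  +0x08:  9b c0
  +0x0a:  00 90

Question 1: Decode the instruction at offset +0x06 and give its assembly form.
off 0x06: read e0 fc as little → 0xfce0
  op=0xfce0>>11=0x1f ⇒ lw (RR)
  rd@[10:8]=0x4 ⇒ $4
  rs@[7:5]=0x7 ⇒ $7

lw $4, $7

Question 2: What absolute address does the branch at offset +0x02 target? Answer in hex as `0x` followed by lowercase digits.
+0x02: fe 77 ⇒ word 0x77fe (little)
  op=0x77fe>>11=0xe ⇒ bnz (J)
  [10:0] imm=2046 (s11→-2) = -2
  target = base 0x8764 + off 0x02 + 2 + imm -2 = 0x8766

0x8766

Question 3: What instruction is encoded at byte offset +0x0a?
stop

@+0a  little-endian(00 90) = 0x9000
  top 5b → 0x12 → stop [N]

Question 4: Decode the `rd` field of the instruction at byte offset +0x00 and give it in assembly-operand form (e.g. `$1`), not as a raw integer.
$0

@+00  little-endian(00 c8) = 0xc800
  op=0xc800>>11=0x19 ⇒ neg (R)
  [10:8] rd=0 = $0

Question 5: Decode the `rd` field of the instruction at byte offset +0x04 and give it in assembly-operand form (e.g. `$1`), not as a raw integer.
$3

[04] 9a ab → 0xab9a
  top 5b → 0x15 → cmpi [RI]
  rd: (w>>8)&0x7=0x3 → $3
  imm: (w>>0)&0xff=0x9a → 154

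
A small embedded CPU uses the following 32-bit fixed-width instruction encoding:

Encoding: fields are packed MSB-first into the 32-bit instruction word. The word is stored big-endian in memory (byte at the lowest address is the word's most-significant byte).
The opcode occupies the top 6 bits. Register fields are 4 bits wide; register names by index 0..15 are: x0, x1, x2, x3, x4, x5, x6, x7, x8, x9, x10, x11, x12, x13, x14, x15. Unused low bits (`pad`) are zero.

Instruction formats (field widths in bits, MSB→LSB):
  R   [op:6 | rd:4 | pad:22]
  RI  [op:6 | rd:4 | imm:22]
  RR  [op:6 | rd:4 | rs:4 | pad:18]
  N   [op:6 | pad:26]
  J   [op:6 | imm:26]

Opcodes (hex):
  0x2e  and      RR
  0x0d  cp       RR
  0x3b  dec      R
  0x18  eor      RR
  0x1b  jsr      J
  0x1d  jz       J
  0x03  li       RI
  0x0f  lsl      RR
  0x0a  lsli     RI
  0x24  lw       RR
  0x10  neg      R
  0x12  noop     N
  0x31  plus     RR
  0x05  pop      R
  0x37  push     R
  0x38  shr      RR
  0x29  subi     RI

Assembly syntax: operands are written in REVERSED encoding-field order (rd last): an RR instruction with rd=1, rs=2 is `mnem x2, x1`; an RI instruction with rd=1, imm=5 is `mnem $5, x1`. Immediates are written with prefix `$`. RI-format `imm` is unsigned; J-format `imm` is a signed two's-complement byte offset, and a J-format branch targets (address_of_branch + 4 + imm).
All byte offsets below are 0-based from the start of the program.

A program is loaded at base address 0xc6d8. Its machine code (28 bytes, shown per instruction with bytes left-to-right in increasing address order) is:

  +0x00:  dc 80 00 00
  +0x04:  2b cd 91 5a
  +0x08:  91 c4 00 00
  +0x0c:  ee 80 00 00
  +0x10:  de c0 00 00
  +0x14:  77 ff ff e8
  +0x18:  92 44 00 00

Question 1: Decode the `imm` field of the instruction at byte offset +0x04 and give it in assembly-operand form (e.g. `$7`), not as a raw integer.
off 0x04: read 2b cd 91 5a as big → 0x2bcd915a
  op=0x2bcd915a>>26=0xa ⇒ lsli (RI)
  rd@[25:22]=0xf ⇒ x15
  imm@[21:0]=0xd915a ⇒ $889178

$889178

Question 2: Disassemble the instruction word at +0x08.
[08] 91 c4 00 00 → 0x91c40000
  op=0x91c40000>>26=0x24 ⇒ lw (RR)
  rd@[25:22]=0x7 ⇒ x7
  rs@[21:18]=0x1 ⇒ x1

lw x1, x7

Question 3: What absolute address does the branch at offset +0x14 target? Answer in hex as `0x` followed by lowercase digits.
0xc6d8

@+14  big-endian(77 ff ff e8) = 0x77ffffe8
  opcode bits[31:26]=0x1d: jz/J
  imm@[25:0]=0x3ffffe8 (s26→-24) ⇒ $-24
  target = base 0xc6d8 + off 0x14 + 4 + imm -24 = 0xc6d8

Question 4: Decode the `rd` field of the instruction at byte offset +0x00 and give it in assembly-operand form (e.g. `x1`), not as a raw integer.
x2

+0x00: dc 80 00 00 ⇒ word 0xdc800000 (big)
  top 6b → 0x37 → push [R]
  rd: (w>>22)&0xf=0x2 → x2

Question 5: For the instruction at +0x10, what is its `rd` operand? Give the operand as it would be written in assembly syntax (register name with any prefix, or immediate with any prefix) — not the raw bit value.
@+10  big-endian(de c0 00 00) = 0xdec00000
  opcode bits[31:26]=0x37: push/R
  rd@[25:22]=0xb ⇒ x11

x11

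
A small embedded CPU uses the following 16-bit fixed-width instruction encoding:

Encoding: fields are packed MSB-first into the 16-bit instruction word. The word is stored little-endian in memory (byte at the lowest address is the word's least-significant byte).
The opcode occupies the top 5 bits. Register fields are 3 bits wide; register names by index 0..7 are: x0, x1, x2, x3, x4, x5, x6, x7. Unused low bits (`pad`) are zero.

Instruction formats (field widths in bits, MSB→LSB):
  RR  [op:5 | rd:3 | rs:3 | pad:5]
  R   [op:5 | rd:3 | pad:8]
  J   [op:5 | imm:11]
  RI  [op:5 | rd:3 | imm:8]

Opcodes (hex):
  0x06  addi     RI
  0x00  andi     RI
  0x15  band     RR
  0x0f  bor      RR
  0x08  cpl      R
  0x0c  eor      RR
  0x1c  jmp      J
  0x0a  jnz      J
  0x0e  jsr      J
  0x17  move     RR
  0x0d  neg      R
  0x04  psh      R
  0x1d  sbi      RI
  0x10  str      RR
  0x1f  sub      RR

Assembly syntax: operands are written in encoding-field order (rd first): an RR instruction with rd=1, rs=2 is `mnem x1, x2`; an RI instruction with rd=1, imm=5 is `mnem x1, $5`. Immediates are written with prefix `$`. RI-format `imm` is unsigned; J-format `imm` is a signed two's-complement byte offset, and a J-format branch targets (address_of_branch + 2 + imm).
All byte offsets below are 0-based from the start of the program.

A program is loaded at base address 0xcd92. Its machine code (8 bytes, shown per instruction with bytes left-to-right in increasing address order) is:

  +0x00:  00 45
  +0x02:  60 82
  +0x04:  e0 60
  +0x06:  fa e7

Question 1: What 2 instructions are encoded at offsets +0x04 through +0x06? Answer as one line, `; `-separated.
eor x0, x7; jmp $-6

+0x04: e0 60 ⇒ word 0x60e0 (little)
  op=0x60e0>>11=0xc ⇒ eor (RR)
  [10:8] rd=0 = x0
  [7:5] rs=7 = x7
+0x06: fa e7 ⇒ word 0xe7fa (little)
  op=0xe7fa>>11=0x1c ⇒ jmp (J)
  [10:0] imm=2042 (s11→-6) = $-6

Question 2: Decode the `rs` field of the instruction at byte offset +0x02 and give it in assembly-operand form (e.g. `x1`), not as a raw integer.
[02] 60 82 → 0x8260
  op=0x8260>>11=0x10 ⇒ str (RR)
  rd: (w>>8)&0x7=0x2 → x2
  rs: (w>>5)&0x7=0x3 → x3

x3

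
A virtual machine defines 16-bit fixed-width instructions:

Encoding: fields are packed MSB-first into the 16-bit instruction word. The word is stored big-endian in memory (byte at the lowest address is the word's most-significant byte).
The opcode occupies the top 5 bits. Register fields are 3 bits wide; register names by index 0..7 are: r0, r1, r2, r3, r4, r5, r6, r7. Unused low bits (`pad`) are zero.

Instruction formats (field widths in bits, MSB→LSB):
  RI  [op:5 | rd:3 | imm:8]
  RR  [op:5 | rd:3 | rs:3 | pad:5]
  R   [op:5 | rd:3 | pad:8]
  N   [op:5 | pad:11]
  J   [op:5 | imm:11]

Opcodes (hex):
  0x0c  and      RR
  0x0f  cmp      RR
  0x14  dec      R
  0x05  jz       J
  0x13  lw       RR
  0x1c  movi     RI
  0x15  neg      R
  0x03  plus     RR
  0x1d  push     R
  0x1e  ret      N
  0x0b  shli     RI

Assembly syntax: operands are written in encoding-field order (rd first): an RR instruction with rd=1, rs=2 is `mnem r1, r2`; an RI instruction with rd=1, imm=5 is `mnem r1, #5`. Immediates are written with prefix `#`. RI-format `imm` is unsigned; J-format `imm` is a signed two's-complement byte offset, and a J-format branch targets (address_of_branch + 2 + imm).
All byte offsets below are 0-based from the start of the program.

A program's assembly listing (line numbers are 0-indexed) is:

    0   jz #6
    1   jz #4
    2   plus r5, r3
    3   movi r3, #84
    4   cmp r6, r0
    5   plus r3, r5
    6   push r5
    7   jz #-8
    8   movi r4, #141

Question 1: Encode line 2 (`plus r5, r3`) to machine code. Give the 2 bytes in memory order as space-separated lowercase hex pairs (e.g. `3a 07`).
line 2 (plus): pack op=0x3:5|rd=5:3|rs=3:3|pad=0:5 = 0x1d60; big→ 1d 60

1d 60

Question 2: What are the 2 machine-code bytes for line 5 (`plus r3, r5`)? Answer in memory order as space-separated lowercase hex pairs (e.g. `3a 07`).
1b a0

L5: plus op=0x3:5|rd=3:3|rs=5:3|pad=0:5 ⇒ 0x1ba0 ⇒ big 1b a0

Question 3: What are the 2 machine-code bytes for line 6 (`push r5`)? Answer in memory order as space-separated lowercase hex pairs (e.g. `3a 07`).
line 6 (push): pack op=0x1d:5|rd=5:3|pad=0:8 = 0xed00; big→ ed 00

ed 00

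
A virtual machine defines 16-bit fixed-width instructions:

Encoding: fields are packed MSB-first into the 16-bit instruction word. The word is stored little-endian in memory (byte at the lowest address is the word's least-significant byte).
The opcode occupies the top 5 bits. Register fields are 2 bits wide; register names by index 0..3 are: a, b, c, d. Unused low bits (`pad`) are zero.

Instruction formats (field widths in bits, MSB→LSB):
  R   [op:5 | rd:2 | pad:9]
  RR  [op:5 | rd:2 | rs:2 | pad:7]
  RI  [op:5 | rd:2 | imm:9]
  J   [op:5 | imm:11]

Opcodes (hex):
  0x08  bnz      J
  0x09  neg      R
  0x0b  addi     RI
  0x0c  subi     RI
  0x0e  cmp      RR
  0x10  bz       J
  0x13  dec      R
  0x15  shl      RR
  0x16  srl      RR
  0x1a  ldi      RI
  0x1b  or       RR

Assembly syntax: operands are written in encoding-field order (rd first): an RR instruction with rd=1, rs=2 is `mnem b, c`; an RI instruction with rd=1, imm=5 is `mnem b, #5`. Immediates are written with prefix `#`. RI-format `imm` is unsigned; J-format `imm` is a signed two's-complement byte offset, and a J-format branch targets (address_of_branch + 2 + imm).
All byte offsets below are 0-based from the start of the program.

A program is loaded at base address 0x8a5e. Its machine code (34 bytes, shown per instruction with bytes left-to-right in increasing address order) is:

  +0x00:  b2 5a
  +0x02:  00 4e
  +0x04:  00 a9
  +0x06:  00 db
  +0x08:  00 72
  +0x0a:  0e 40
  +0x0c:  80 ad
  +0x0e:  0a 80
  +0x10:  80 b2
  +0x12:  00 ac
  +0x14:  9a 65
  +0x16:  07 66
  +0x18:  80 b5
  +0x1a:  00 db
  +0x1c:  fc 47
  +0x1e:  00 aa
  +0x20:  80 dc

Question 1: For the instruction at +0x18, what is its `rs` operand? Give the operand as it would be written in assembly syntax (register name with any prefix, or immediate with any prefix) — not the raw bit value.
[18] 80 b5 → 0xb580
  top 5b → 0x16 → srl [RR]
  [10:9] rd=2 = c
  [8:7] rs=3 = d

d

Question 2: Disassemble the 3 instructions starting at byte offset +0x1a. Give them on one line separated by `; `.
or b, c; bnz #-4; shl b, a

@+1a  little-endian(00 db) = 0xdb00
  op=0xdb00>>11=0x1b ⇒ or (RR)
  rd@[10:9]=0x1 ⇒ b
  rs@[8:7]=0x2 ⇒ c
@+1c  little-endian(fc 47) = 0x47fc
  op=0x47fc>>11=0x8 ⇒ bnz (J)
  imm@[10:0]=0x7fc (s11→-4) ⇒ #-4
@+1e  little-endian(00 aa) = 0xaa00
  op=0xaa00>>11=0x15 ⇒ shl (RR)
  rd@[10:9]=0x1 ⇒ b
  rs@[8:7]=0x0 ⇒ a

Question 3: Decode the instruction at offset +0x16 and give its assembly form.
subi d, #7

+0x16: 07 66 ⇒ word 0x6607 (little)
  opcode bits[15:11]=0xc: subi/RI
  rd: (w>>9)&0x3=0x3 → d
  imm: (w>>0)&0x1ff=0x7 → #7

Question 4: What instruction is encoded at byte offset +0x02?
neg d

[02] 00 4e → 0x4e00
  opcode bits[15:11]=0x9: neg/R
  rd: (w>>9)&0x3=0x3 → d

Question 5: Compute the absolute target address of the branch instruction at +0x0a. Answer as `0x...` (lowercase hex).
0x8a78

+0x0a: 0e 40 ⇒ word 0x400e (little)
  opcode bits[15:11]=0x8: bnz/J
  [10:0] imm=14 = #14
  target = base 0x8a5e + off 0x0a + 2 + imm 14 = 0x8a78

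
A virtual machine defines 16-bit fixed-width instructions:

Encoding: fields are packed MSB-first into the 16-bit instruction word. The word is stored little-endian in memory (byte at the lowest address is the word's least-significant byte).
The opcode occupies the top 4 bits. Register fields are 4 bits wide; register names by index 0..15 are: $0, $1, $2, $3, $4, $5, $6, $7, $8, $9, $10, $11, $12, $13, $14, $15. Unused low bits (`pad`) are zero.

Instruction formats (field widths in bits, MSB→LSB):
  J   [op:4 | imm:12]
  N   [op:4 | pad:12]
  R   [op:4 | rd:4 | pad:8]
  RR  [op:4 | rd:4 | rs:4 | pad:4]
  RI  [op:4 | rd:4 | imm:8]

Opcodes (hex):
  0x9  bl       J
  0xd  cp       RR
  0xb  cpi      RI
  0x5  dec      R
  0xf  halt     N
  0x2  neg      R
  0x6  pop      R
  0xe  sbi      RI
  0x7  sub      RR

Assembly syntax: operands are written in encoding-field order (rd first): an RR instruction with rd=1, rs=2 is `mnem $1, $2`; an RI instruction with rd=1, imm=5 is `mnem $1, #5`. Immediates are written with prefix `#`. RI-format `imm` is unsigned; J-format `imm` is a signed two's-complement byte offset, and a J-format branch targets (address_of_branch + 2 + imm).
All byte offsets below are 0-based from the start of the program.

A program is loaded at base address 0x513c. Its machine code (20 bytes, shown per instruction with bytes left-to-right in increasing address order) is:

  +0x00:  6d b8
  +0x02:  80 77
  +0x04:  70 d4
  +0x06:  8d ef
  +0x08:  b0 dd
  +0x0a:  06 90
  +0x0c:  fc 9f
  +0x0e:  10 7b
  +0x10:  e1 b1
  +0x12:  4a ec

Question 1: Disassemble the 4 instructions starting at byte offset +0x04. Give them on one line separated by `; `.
cp $4, $7; sbi $15, #141; cp $13, $11; bl #6

[04] 70 d4 → 0xd470
  opcode bits[15:12]=0xd: cp/RR
  rd: (w>>8)&0xf=0x4 → $4
  rs: (w>>4)&0xf=0x7 → $7
[06] 8d ef → 0xef8d
  opcode bits[15:12]=0xe: sbi/RI
  rd: (w>>8)&0xf=0xf → $15
  imm: (w>>0)&0xff=0x8d → #141
[08] b0 dd → 0xddb0
  opcode bits[15:12]=0xd: cp/RR
  rd: (w>>8)&0xf=0xd → $13
  rs: (w>>4)&0xf=0xb → $11
[0a] 06 90 → 0x9006
  opcode bits[15:12]=0x9: bl/J
  imm: (w>>0)&0xfff=0x6 → #6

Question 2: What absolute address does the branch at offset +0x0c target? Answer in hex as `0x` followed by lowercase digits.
0x5146

[0c] fc 9f → 0x9ffc
  op=0x9ffc>>12=0x9 ⇒ bl (J)
  imm: (w>>0)&0xfff=0xffc (s12→-4) → #-4
  target = base 0x513c + off 0x0c + 2 + imm -4 = 0x5146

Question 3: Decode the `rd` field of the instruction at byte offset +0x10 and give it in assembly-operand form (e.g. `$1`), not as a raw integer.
$1

off 0x10: read e1 b1 as little → 0xb1e1
  top 4b → 0xb → cpi [RI]
  rd: (w>>8)&0xf=0x1 → $1
  imm: (w>>0)&0xff=0xe1 → #225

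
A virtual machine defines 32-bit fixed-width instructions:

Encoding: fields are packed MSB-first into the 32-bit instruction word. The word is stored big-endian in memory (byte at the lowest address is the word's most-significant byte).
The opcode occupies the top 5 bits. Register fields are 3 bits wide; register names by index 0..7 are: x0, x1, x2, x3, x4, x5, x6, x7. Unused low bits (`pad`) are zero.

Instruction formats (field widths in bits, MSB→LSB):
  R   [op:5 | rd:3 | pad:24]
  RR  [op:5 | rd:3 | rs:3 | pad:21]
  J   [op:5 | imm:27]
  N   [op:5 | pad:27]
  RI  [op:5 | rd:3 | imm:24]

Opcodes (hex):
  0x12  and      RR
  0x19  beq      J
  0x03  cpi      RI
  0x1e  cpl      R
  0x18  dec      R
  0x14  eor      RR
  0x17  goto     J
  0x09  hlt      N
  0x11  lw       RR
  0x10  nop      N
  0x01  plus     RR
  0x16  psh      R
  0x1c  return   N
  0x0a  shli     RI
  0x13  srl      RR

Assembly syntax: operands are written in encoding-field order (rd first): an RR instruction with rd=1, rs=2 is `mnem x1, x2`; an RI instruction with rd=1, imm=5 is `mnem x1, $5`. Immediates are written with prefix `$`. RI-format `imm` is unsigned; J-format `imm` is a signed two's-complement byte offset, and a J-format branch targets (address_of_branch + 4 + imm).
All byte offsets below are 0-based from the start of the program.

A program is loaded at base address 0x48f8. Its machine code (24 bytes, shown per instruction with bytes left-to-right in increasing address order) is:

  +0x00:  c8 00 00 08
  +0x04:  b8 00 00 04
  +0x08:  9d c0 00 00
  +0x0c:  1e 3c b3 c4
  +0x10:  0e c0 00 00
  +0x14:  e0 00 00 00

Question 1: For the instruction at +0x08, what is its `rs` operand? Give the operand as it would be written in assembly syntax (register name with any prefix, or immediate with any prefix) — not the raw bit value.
x6

[08] 9d c0 00 00 → 0x9dc00000
  opcode bits[31:27]=0x13: srl/RR
  rd: (w>>24)&0x7=0x5 → x5
  rs: (w>>21)&0x7=0x6 → x6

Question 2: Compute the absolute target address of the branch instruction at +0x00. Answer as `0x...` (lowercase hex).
[00] c8 00 00 08 → 0xc8000008
  opcode bits[31:27]=0x19: beq/J
  imm@[26:0]=0x8 ⇒ $8
  target = base 0x48f8 + off 0x00 + 4 + imm 8 = 0x4904

0x4904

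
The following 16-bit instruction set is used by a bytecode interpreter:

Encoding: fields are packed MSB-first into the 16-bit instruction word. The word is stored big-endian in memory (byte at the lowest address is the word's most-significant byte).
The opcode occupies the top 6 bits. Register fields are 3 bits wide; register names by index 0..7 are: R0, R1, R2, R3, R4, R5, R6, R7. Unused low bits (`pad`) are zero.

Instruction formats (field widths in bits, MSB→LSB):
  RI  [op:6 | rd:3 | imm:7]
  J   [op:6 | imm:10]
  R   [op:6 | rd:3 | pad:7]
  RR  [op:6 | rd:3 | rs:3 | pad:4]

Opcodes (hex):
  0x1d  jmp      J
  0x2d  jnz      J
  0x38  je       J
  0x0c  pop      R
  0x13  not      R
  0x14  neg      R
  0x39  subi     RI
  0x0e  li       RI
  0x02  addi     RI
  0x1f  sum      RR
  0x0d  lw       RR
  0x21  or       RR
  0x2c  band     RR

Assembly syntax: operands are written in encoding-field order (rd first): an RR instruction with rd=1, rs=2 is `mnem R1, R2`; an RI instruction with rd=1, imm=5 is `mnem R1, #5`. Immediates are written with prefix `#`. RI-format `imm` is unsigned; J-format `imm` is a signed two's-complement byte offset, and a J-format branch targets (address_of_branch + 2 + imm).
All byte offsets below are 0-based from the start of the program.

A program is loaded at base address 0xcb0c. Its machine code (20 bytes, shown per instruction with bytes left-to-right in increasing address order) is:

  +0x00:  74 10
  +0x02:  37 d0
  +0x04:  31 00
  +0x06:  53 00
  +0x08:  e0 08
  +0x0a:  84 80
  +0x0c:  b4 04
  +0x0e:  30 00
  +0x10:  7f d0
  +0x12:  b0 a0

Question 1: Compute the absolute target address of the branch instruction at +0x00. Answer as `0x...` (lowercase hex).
0xcb1e

+0x00: 74 10 ⇒ word 0x7410 (big)
  op=0x7410>>10=0x1d ⇒ jmp (J)
  imm: (w>>0)&0x3ff=0x10 → #16
  target = base 0xcb0c + off 0x00 + 2 + imm 16 = 0xcb1e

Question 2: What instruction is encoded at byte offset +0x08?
je #8

@+08  big-endian(e0 08) = 0xe008
  top 6b → 0x38 → je [J]
  imm: (w>>0)&0x3ff=0x8 → #8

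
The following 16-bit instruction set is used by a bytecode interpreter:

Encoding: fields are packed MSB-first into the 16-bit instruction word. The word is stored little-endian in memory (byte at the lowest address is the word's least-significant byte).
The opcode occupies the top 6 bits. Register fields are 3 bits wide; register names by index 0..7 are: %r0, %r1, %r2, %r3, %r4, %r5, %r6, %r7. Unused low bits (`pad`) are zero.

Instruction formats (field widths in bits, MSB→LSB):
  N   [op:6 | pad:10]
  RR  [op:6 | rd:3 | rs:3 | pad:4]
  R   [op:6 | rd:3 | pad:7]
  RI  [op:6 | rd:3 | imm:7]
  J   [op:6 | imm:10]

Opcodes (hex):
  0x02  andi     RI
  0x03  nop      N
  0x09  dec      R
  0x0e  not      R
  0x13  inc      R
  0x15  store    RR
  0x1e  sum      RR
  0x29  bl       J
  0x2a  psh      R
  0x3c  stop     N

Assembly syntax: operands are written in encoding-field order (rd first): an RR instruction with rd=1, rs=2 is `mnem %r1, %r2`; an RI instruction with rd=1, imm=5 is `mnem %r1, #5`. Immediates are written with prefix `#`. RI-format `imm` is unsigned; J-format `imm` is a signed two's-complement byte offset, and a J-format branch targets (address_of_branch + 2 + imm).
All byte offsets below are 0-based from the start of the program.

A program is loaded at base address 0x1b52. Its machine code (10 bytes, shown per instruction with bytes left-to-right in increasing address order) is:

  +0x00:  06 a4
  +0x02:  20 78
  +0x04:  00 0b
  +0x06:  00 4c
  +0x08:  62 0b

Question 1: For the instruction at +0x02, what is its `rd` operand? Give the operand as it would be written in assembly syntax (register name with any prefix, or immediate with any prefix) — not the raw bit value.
%r0

[02] 20 78 → 0x7820
  opcode bits[15:10]=0x1e: sum/RR
  rd: (w>>7)&0x7=0x0 → %r0
  rs: (w>>4)&0x7=0x2 → %r2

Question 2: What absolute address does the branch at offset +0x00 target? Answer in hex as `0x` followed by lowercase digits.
0x1b5a

@+00  little-endian(06 a4) = 0xa406
  op=0xa406>>10=0x29 ⇒ bl (J)
  imm: (w>>0)&0x3ff=0x6 → #6
  target = base 0x1b52 + off 0x00 + 2 + imm 6 = 0x1b5a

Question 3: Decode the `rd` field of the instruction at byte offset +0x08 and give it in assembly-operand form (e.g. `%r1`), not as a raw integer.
%r6

[08] 62 0b → 0x0b62
  op=0x0b62>>10=0x2 ⇒ andi (RI)
  rd@[9:7]=0x6 ⇒ %r6
  imm@[6:0]=0x62 ⇒ #98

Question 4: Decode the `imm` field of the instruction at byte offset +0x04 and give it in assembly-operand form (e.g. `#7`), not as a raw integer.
off 0x04: read 00 0b as little → 0x0b00
  top 6b → 0x2 → andi [RI]
  rd: (w>>7)&0x7=0x6 → %r6
  imm: (w>>0)&0x7f=0x0 → #0

#0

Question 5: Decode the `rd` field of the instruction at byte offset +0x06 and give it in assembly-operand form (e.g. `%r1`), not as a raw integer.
%r0

off 0x06: read 00 4c as little → 0x4c00
  top 6b → 0x13 → inc [R]
  [9:7] rd=0 = %r0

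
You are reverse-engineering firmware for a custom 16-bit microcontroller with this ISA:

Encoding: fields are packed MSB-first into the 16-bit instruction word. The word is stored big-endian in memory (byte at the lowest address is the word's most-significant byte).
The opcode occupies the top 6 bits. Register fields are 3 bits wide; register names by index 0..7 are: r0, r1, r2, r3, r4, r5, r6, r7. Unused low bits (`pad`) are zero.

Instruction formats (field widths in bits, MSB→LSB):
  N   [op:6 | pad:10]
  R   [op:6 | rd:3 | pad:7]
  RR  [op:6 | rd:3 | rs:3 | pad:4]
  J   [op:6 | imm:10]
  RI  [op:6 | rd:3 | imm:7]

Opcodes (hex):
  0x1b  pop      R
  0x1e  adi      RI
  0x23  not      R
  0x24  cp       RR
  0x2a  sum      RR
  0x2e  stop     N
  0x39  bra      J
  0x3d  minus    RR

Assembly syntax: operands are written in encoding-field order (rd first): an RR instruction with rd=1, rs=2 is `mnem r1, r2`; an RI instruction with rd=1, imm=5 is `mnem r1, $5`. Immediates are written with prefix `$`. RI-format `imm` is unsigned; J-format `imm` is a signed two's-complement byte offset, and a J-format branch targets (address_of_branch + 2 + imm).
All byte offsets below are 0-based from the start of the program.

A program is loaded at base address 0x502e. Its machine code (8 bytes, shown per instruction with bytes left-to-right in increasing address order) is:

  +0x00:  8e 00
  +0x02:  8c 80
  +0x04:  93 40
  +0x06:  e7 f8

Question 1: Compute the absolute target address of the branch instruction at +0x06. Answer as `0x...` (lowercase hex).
0x502e

off 0x06: read e7 f8 as big → 0xe7f8
  top 6b → 0x39 → bra [J]
  imm@[9:0]=0x3f8 (s10→-8) ⇒ $-8
  target = base 0x502e + off 0x06 + 2 + imm -8 = 0x502e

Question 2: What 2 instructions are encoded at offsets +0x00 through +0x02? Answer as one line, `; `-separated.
[00] 8e 00 → 0x8e00
  op=0x8e00>>10=0x23 ⇒ not (R)
  [9:7] rd=4 = r4
[02] 8c 80 → 0x8c80
  op=0x8c80>>10=0x23 ⇒ not (R)
  [9:7] rd=1 = r1

not r4; not r1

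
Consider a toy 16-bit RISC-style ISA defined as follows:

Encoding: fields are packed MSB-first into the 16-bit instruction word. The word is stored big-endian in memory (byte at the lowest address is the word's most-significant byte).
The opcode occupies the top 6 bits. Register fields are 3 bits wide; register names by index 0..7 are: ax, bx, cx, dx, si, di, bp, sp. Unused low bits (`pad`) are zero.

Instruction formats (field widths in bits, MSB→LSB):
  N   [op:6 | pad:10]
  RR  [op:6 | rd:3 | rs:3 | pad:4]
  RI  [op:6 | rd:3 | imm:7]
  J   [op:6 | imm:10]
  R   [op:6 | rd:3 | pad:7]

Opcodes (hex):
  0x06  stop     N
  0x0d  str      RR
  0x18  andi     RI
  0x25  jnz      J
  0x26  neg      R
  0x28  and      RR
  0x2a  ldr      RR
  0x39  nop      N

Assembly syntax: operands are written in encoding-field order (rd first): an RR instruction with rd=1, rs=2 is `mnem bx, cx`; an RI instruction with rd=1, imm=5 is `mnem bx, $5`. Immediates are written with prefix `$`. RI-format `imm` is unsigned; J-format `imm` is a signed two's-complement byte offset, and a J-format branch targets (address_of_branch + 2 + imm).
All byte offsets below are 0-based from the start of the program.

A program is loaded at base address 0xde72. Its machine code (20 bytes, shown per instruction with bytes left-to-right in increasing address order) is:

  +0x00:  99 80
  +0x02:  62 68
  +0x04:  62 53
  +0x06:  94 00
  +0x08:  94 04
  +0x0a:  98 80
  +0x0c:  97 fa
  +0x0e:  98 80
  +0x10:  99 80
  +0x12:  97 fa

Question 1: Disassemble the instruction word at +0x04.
off 0x04: read 62 53 as big → 0x6253
  op=0x6253>>10=0x18 ⇒ andi (RI)
  [9:7] rd=4 = si
  [6:0] imm=83 = $83

andi si, $83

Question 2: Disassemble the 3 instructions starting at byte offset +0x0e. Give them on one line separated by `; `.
+0x0e: 98 80 ⇒ word 0x9880 (big)
  opcode bits[15:10]=0x26: neg/R
  [9:7] rd=1 = bx
+0x10: 99 80 ⇒ word 0x9980 (big)
  opcode bits[15:10]=0x26: neg/R
  [9:7] rd=3 = dx
+0x12: 97 fa ⇒ word 0x97fa (big)
  opcode bits[15:10]=0x25: jnz/J
  [9:0] imm=1018 (s10→-6) = $-6

neg bx; neg dx; jnz $-6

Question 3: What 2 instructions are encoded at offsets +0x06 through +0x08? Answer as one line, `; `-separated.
[06] 94 00 → 0x9400
  top 6b → 0x25 → jnz [J]
  imm@[9:0]=0x0 ⇒ $0
[08] 94 04 → 0x9404
  top 6b → 0x25 → jnz [J]
  imm@[9:0]=0x4 ⇒ $4

jnz $0; jnz $4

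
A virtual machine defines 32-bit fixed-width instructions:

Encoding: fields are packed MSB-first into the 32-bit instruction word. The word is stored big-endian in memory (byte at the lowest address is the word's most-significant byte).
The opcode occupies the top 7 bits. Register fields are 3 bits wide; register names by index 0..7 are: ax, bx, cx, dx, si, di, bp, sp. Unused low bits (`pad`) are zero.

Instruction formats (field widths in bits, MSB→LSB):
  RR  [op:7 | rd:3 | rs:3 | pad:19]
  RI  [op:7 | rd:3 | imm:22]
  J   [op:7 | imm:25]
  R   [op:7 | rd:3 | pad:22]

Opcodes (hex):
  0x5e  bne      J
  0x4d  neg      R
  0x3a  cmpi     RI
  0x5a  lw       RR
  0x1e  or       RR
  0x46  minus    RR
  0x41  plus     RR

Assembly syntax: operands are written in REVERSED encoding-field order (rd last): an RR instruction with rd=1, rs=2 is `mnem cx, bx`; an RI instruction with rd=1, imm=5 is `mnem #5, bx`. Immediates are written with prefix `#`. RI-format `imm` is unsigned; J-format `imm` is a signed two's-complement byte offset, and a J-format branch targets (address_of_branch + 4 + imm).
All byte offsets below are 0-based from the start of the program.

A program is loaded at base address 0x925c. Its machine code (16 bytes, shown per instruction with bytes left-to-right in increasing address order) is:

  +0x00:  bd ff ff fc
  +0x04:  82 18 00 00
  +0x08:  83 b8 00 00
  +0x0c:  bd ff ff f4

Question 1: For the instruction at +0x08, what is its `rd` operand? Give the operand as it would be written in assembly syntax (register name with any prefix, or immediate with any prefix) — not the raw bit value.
bp

[08] 83 b8 00 00 → 0x83b80000
  op=0x83b80000>>25=0x41 ⇒ plus (RR)
  rd@[24:22]=0x6 ⇒ bp
  rs@[21:19]=0x7 ⇒ sp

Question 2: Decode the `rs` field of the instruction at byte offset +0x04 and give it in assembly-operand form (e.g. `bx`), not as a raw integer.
+0x04: 82 18 00 00 ⇒ word 0x82180000 (big)
  top 7b → 0x41 → plus [RR]
  rd@[24:22]=0x0 ⇒ ax
  rs@[21:19]=0x3 ⇒ dx

dx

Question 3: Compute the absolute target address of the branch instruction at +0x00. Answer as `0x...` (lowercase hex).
off 0x00: read bd ff ff fc as big → 0xbdfffffc
  opcode bits[31:25]=0x5e: bne/J
  imm@[24:0]=0x1fffffc (s25→-4) ⇒ #-4
  target = base 0x925c + off 0x00 + 4 + imm -4 = 0x925c

0x925c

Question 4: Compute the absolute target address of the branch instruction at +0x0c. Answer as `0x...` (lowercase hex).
[0c] bd ff ff f4 → 0xbdfffff4
  top 7b → 0x5e → bne [J]
  imm: (w>>0)&0x1ffffff=0x1fffff4 (s25→-12) → #-12
  target = base 0x925c + off 0x0c + 4 + imm -12 = 0x9260

0x9260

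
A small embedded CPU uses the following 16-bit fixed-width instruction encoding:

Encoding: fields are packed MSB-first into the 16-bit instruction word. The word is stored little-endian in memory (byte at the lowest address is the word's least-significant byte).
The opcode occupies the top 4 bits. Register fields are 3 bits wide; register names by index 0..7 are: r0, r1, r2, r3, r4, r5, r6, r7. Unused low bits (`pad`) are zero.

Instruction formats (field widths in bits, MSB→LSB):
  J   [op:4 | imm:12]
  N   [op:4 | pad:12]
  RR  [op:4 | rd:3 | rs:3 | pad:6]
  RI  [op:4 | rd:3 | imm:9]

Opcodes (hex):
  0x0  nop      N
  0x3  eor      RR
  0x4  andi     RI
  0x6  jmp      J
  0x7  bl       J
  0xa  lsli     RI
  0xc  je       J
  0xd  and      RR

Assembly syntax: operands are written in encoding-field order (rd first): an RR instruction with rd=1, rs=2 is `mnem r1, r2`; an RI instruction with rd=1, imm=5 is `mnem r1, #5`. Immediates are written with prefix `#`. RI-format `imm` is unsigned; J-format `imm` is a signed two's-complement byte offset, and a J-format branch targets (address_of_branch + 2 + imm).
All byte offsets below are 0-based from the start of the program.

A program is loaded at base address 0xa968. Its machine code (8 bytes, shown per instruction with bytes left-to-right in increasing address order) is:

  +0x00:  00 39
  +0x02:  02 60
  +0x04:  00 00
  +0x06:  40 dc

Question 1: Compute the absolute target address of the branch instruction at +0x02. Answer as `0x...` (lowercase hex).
off 0x02: read 02 60 as little → 0x6002
  top 4b → 0x6 → jmp [J]
  [11:0] imm=2 = #2
  target = base 0xa968 + off 0x02 + 2 + imm 2 = 0xa96e

0xa96e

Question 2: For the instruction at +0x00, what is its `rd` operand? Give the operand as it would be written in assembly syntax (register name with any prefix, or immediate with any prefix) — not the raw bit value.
r4

@+00  little-endian(00 39) = 0x3900
  opcode bits[15:12]=0x3: eor/RR
  rd: (w>>9)&0x7=0x4 → r4
  rs: (w>>6)&0x7=0x4 → r4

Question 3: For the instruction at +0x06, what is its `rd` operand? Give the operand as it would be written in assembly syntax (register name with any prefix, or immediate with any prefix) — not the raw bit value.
r6

off 0x06: read 40 dc as little → 0xdc40
  op=0xdc40>>12=0xd ⇒ and (RR)
  rd: (w>>9)&0x7=0x6 → r6
  rs: (w>>6)&0x7=0x1 → r1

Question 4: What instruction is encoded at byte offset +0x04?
nop

[04] 00 00 → 0x0000
  opcode bits[15:12]=0x0: nop/N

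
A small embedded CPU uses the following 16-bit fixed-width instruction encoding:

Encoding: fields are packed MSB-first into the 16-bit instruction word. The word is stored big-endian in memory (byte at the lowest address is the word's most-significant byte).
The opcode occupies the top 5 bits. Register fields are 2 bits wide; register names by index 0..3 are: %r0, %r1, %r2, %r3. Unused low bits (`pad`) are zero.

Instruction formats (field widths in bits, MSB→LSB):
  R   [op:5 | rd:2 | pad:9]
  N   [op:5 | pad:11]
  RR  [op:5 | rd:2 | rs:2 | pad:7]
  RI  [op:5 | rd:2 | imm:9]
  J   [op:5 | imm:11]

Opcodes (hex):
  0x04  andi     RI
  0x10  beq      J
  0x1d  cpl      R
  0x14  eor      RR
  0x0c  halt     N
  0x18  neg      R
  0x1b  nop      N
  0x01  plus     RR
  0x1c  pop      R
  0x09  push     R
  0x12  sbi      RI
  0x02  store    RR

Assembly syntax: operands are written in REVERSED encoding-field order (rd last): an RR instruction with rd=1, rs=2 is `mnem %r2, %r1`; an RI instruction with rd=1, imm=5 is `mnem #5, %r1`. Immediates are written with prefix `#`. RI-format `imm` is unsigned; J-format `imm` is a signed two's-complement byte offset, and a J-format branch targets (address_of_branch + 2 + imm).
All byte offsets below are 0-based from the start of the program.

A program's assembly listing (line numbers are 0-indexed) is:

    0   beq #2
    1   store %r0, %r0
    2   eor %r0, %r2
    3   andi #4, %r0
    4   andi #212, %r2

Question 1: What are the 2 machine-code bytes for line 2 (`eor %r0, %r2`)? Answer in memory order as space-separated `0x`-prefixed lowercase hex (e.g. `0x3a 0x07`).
0xa4 0x00

line 2 (eor): pack op=0x14:5|rd=2:2|rs=0:2|pad=0:7 = 0xa400; big→ a4 00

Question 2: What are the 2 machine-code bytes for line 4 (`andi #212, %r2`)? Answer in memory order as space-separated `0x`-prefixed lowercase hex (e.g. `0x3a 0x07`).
0x24 0xd4

4. andi fields op=0x4:5|rd=2:2|imm=212:9 → word 24d4h → 24 d4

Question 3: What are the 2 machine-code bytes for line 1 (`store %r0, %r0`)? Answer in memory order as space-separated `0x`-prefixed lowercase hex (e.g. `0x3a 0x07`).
0x10 0x00

line 1 (store): pack op=0x2:5|rd=0:2|rs=0:2|pad=0:7 = 0x1000; big→ 10 00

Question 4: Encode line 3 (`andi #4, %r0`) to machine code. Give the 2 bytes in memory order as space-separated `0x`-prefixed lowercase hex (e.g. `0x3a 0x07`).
0x20 0x04

3. andi fields op=0x4:5|rd=0:2|imm=4:9 → word 2004h → 20 04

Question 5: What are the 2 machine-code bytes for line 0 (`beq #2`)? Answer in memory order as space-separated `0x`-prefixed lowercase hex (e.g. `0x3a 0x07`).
line 0 (beq): pack op=0x10:5|imm=2:11 = 0x8002; big→ 80 02

0x80 0x02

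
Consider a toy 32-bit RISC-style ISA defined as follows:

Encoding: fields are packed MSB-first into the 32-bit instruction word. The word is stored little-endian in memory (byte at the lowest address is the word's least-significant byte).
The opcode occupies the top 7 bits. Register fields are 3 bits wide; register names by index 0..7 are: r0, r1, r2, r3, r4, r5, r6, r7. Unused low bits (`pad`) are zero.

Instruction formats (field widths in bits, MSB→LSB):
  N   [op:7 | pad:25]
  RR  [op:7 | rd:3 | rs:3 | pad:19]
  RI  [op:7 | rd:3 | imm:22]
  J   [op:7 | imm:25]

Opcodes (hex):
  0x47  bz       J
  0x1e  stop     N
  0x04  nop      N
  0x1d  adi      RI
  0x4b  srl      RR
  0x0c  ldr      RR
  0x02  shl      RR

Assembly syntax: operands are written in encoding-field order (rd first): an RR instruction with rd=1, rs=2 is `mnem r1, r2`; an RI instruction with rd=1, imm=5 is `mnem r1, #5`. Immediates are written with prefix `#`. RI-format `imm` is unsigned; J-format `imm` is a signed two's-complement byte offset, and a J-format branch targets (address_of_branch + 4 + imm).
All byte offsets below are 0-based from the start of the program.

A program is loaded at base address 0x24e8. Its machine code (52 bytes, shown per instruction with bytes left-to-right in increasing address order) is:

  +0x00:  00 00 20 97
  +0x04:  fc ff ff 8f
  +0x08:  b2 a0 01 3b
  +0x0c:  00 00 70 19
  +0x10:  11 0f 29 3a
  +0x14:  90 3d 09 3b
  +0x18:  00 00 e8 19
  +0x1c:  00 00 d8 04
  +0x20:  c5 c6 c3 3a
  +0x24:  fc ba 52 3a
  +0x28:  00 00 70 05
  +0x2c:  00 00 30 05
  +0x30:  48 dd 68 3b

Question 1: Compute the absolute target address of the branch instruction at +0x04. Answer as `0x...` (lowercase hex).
0x24ec

off 0x04: read fc ff ff 8f as little → 0x8ffffffc
  top 7b → 0x47 → bz [J]
  [24:0] imm=33554428 (s25→-4) = #-4
  target = base 0x24e8 + off 0x04 + 4 + imm -4 = 0x24ec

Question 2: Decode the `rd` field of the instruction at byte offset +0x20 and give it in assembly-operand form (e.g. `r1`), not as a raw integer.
off 0x20: read c5 c6 c3 3a as little → 0x3ac3c6c5
  top 7b → 0x1d → adi [RI]
  rd@[24:22]=0x3 ⇒ r3
  imm@[21:0]=0x3c6c5 ⇒ #247493

r3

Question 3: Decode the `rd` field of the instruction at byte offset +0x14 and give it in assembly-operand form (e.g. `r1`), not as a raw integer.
r4

[14] 90 3d 09 3b → 0x3b093d90
  top 7b → 0x1d → adi [RI]
  rd@[24:22]=0x4 ⇒ r4
  imm@[21:0]=0x93d90 ⇒ #605584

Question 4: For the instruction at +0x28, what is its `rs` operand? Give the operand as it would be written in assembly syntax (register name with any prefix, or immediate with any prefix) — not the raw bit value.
[28] 00 00 70 05 → 0x05700000
  opcode bits[31:25]=0x2: shl/RR
  rd: (w>>22)&0x7=0x5 → r5
  rs: (w>>19)&0x7=0x6 → r6

r6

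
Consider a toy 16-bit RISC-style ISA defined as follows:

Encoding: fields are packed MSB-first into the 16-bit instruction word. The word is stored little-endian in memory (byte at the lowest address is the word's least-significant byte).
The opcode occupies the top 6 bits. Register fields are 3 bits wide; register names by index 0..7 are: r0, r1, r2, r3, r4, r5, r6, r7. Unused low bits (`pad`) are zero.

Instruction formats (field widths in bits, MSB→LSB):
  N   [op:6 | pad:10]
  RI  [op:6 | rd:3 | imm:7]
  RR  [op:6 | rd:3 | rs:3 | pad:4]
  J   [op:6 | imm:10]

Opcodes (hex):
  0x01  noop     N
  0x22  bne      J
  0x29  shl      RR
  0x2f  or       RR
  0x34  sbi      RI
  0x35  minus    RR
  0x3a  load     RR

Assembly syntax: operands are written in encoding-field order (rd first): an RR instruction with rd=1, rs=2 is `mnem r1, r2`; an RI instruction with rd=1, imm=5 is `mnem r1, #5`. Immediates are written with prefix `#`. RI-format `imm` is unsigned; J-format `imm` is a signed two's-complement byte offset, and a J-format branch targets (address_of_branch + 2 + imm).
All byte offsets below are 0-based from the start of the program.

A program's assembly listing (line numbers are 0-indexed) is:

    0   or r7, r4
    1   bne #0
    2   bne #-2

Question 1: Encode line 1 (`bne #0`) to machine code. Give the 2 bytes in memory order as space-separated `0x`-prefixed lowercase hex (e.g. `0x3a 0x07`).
0x00 0x88

L1: bne op=0x22:6|imm=0:10 ⇒ 0x8800 ⇒ little 00 88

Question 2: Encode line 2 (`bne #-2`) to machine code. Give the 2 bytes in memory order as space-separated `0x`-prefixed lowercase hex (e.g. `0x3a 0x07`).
2. bne fields op=0x22:6|imm=-2:10 → word 8bfeh → fe 8b

0xfe 0x8b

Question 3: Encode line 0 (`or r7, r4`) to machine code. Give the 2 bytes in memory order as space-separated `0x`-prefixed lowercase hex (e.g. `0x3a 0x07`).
0xc0 0xbf

0. or fields op=0x2f:6|rd=7:3|rs=4:3|pad=0:4 → word bfc0h → c0 bf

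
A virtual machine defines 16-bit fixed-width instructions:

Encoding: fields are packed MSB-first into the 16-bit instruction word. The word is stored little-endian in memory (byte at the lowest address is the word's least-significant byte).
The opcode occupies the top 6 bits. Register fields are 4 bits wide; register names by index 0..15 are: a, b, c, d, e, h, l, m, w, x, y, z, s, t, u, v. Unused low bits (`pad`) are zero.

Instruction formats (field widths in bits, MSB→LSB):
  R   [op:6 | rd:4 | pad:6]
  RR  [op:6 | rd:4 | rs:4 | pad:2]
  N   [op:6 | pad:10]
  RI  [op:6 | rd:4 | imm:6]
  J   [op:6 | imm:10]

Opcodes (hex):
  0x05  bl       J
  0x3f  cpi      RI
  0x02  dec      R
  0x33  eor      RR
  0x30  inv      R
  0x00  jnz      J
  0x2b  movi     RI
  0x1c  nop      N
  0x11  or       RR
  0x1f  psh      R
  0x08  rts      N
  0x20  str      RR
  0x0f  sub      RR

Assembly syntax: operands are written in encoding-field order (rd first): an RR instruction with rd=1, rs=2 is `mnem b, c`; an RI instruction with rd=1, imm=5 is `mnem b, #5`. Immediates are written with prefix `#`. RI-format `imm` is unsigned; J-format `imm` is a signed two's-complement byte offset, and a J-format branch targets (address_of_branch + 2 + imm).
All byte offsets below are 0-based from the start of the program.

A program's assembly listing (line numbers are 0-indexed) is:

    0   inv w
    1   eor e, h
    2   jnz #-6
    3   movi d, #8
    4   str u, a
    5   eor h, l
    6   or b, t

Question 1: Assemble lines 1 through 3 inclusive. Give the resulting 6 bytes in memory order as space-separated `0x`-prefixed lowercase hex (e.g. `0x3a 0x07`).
0x14 0xcd 0xfa 0x03 0xc8 0xac

L1: eor op=0x33:6|rd=4:4|rs=5:4|pad=0:2 ⇒ 0xcd14 ⇒ little 14 cd
L2: jnz op=0x0:6|imm=-6:10 ⇒ 0x03fa ⇒ little fa 03
L3: movi op=0x2b:6|rd=3:4|imm=8:6 ⇒ 0xacc8 ⇒ little c8 ac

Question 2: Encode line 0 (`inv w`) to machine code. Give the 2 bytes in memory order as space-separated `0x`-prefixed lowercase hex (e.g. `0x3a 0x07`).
0. inv fields op=0x30:6|rd=8:4|pad=0:6 → word c200h → 00 c2

0x00 0xc2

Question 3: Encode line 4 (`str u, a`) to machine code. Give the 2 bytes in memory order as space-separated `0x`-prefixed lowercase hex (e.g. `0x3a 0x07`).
line 4 (str): pack op=0x20:6|rd=14:4|rs=0:4|pad=0:2 = 0x8380; little→ 80 83

0x80 0x83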